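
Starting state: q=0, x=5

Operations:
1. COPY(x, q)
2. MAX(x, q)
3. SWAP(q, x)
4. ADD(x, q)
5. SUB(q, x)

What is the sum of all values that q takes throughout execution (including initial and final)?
0

Values of q at each step:
Initial: q = 0
After step 1: q = 0
After step 2: q = 0
After step 3: q = 0
After step 4: q = 0
After step 5: q = 0
Sum = 0 + 0 + 0 + 0 + 0 + 0 = 0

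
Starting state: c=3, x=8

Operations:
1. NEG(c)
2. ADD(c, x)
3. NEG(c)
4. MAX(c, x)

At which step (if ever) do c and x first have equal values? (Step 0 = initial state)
Step 4

c and x first become equal after step 4.

Comparing values at each step:
Initial: c=3, x=8
After step 1: c=-3, x=8
After step 2: c=5, x=8
After step 3: c=-5, x=8
After step 4: c=8, x=8 ← equal!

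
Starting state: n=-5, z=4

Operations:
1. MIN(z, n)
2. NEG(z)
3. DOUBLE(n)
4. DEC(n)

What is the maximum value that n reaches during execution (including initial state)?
-5

Values of n at each step:
Initial: n = -5 ← maximum
After step 1: n = -5
After step 2: n = -5
After step 3: n = -10
After step 4: n = -11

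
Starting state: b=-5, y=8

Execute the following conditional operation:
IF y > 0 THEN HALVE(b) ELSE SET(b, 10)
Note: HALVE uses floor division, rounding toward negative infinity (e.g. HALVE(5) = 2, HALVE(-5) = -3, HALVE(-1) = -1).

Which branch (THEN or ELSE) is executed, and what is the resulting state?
Branch: THEN, Final state: b=-3, y=8

Evaluating condition: y > 0
y = 8
Condition is True, so THEN branch executes
After HALVE(b): b=-3, y=8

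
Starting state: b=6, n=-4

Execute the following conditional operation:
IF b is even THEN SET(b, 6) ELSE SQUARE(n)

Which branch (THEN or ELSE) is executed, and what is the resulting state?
Branch: THEN, Final state: b=6, n=-4

Evaluating condition: b is even
Condition is True, so THEN branch executes
After SET(b, 6): b=6, n=-4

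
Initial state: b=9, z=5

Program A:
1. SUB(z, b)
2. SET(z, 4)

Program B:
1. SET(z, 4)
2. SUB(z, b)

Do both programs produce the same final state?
No

Program A final state: b=9, z=4
Program B final state: b=9, z=-5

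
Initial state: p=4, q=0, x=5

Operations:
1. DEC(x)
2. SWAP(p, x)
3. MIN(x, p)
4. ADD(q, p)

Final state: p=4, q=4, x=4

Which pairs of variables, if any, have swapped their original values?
None

Comparing initial and final values:
p: 4 → 4
q: 0 → 4
x: 5 → 4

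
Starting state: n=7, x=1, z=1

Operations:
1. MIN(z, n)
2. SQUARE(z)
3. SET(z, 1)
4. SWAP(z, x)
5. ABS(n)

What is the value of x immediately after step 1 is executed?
x = 1

Tracing x through execution:
Initial: x = 1
After step 1 (MIN(z, n)): x = 1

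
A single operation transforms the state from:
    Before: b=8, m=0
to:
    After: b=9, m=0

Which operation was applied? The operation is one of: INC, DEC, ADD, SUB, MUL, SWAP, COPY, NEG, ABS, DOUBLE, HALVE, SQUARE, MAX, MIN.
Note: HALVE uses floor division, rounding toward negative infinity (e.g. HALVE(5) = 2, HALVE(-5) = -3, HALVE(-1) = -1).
INC(b)

Analyzing the change:
Before: b=8, m=0
After: b=9, m=0
Variable b changed from 8 to 9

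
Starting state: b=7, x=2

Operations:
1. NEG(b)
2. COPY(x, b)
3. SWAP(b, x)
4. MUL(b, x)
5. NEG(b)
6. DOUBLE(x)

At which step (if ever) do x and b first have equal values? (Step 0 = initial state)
Step 2

x and b first become equal after step 2.

Comparing values at each step:
Initial: x=2, b=7
After step 1: x=2, b=-7
After step 2: x=-7, b=-7 ← equal!
After step 3: x=-7, b=-7 ← equal!
After step 4: x=-7, b=49
After step 5: x=-7, b=-49
After step 6: x=-14, b=-49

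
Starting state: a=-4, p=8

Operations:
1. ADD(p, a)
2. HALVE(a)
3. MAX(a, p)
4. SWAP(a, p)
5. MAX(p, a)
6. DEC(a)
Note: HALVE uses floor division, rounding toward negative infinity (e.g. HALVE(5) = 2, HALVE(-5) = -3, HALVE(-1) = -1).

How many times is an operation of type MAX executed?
2

Counting MAX operations:
Step 3: MAX(a, p) ← MAX
Step 5: MAX(p, a) ← MAX
Total: 2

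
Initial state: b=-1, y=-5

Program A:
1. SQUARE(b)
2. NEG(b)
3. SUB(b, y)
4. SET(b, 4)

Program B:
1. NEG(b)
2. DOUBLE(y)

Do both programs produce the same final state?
No

Program A final state: b=4, y=-5
Program B final state: b=1, y=-10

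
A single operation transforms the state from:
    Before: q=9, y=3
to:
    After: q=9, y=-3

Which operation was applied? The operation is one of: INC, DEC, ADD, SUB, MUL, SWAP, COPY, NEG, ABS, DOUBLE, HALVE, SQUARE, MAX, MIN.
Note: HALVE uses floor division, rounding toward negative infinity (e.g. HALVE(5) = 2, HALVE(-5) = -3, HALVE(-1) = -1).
NEG(y)

Analyzing the change:
Before: q=9, y=3
After: q=9, y=-3
Variable y changed from 3 to -3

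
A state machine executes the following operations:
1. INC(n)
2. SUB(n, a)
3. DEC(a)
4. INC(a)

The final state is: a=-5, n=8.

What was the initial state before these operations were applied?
a=-5, n=2

Working backwards:
Final state: a=-5, n=8
Before step 4 (INC(a)): a=-6, n=8
Before step 3 (DEC(a)): a=-5, n=8
Before step 2 (SUB(n, a)): a=-5, n=3
Before step 1 (INC(n)): a=-5, n=2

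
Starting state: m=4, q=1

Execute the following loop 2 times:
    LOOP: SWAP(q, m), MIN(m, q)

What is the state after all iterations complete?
m=1, q=1

Iteration trace:
Start: m=4, q=1
After iteration 1: m=1, q=4
After iteration 2: m=1, q=1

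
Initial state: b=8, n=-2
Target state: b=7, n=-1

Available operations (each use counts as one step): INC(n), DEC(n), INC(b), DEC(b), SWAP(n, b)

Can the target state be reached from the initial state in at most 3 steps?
Yes

Path (2 steps): INC(n) → DEC(b)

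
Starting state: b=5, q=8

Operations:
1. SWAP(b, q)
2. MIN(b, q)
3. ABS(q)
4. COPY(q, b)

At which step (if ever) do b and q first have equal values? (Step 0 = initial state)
Step 2

b and q first become equal after step 2.

Comparing values at each step:
Initial: b=5, q=8
After step 1: b=8, q=5
After step 2: b=5, q=5 ← equal!
After step 3: b=5, q=5 ← equal!
After step 4: b=5, q=5 ← equal!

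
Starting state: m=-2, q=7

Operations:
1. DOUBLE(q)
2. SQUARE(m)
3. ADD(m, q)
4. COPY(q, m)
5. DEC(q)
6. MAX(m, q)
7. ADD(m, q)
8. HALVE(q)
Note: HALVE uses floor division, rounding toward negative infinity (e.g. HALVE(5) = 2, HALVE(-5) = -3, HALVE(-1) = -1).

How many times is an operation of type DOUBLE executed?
1

Counting DOUBLE operations:
Step 1: DOUBLE(q) ← DOUBLE
Total: 1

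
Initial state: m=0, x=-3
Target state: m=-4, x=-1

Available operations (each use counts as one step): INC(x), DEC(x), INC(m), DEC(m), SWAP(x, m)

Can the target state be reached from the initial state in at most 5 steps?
Yes

Path (3 steps): DEC(x) → DEC(m) → SWAP(x, m)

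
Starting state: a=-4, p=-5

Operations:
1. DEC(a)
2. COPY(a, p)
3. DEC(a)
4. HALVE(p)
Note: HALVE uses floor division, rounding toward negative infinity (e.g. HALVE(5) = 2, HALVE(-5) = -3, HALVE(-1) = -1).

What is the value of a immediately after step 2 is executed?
a = -5

Tracing a through execution:
Initial: a = -4
After step 1 (DEC(a)): a = -5
After step 2 (COPY(a, p)): a = -5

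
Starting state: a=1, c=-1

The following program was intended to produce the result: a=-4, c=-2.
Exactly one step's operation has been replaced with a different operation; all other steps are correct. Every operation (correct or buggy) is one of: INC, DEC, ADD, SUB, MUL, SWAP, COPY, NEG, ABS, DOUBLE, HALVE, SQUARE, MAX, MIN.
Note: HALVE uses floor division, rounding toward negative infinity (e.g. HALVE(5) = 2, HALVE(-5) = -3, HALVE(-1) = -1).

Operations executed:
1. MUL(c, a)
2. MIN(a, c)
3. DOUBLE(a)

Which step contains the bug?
Step 1

Trace with buggy code:
Initial: a=1, c=-1
After step 1: a=1, c=-1
After step 2: a=-1, c=-1
After step 3: a=-2, c=-1
Actual final a=-2, c=-1 ≠ expected a=-4, c=-2.
Step 1 is the only position where a single-operation replacement can produce the expected result.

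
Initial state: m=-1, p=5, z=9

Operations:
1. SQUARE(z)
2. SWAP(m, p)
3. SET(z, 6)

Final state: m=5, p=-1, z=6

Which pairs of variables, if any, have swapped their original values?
(p, m)

Comparing initial and final values:
z: 9 → 6
p: 5 → -1
m: -1 → 5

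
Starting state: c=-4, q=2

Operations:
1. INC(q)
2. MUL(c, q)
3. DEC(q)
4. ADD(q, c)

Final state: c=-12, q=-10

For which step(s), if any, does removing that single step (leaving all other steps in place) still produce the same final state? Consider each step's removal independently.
None - removing any single step changes the final result

Testing removal of each single step:
Without step 1: final = c=-8, q=-7 (different)
Without step 2: final = c=-4, q=-2 (different)
Without step 3: final = c=-12, q=-9 (different)
Without step 4: final = c=-12, q=2 (different)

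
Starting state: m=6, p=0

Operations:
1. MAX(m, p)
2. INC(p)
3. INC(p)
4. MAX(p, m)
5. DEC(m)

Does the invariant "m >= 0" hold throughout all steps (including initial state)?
Yes

The invariant holds at every step.

State at each step:
Initial: m=6, p=0
After step 1: m=6, p=0
After step 2: m=6, p=1
After step 3: m=6, p=2
After step 4: m=6, p=6
After step 5: m=5, p=6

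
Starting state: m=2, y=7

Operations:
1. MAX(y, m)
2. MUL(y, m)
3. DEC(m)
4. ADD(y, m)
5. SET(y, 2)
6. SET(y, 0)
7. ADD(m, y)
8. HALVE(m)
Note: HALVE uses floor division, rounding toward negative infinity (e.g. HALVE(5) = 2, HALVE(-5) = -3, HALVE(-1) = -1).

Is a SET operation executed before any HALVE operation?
Yes

First SET: step 5
First HALVE: step 8
Since 5 < 8, SET comes first.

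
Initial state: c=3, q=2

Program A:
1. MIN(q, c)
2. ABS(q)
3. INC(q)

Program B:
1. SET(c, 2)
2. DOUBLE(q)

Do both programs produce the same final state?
No

Program A final state: c=3, q=3
Program B final state: c=2, q=4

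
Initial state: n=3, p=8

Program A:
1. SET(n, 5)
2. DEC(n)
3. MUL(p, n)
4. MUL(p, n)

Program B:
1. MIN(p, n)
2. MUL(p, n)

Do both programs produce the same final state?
No

Program A final state: n=4, p=128
Program B final state: n=3, p=9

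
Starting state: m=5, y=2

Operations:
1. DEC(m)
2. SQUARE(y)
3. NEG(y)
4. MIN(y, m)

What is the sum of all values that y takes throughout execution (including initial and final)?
0

Values of y at each step:
Initial: y = 2
After step 1: y = 2
After step 2: y = 4
After step 3: y = -4
After step 4: y = -4
Sum = 2 + 2 + 4 + -4 + -4 = 0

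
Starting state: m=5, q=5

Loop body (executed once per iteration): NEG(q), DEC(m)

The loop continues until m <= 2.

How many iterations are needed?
3

Tracing iterations:
Initial: m=5, q=5
After iteration 1: m=4, q=-5
After iteration 2: m=3, q=5
After iteration 3: m=2, q=-5
m <= 2 now holds, so the loop exits after 3 iterations.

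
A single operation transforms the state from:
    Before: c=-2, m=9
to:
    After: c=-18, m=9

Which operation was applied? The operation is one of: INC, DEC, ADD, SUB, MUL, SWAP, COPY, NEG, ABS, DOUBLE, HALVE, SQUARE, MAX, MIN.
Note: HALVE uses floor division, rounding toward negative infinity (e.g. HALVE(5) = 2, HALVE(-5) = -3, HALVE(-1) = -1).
MUL(c, m)

Analyzing the change:
Before: c=-2, m=9
After: c=-18, m=9
Variable c changed from -2 to -18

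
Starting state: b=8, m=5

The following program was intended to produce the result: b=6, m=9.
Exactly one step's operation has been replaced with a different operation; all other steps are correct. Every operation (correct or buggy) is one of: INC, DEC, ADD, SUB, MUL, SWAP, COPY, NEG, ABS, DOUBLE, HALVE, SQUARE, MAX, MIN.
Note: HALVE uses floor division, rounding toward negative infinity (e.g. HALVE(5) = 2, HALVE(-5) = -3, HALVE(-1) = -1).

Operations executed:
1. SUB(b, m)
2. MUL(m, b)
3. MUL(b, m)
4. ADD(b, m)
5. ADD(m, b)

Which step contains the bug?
Step 3

Trace with buggy code:
Initial: b=8, m=5
After step 1: b=3, m=5
After step 2: b=3, m=15
After step 3: b=45, m=15
After step 4: b=60, m=15
After step 5: b=60, m=75
Actual final b=60, m=75 ≠ expected b=6, m=9.
Step 3 is the only position where a single-operation replacement can produce the expected result.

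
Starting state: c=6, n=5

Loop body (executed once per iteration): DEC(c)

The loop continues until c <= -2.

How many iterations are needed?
8

Tracing iterations:
Initial: c=6, n=5
After iteration 1: c=5, n=5
After iteration 2: c=4, n=5
After iteration 3: c=3, n=5
After iteration 4: c=2, n=5
After iteration 5: c=1, n=5
After iteration 6: c=0, n=5
After iteration 7: c=-1, n=5
After iteration 8: c=-2, n=5
c <= -2 now holds, so the loop exits after 8 iterations.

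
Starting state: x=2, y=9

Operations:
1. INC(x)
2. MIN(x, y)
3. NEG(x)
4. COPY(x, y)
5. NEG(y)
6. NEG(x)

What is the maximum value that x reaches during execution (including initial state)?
9

Values of x at each step:
Initial: x = 2
After step 1: x = 3
After step 2: x = 3
After step 3: x = -3
After step 4: x = 9 ← maximum
After step 5: x = 9
After step 6: x = -9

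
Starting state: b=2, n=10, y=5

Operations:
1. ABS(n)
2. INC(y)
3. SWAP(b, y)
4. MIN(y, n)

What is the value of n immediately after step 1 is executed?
n = 10

Tracing n through execution:
Initial: n = 10
After step 1 (ABS(n)): n = 10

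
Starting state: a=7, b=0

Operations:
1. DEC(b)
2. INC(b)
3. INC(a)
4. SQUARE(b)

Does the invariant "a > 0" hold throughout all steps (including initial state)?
Yes

The invariant holds at every step.

State at each step:
Initial: a=7, b=0
After step 1: a=7, b=-1
After step 2: a=7, b=0
After step 3: a=8, b=0
After step 4: a=8, b=0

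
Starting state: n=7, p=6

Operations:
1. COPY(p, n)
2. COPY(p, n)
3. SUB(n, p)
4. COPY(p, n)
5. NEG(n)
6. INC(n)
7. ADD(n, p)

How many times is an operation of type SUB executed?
1

Counting SUB operations:
Step 3: SUB(n, p) ← SUB
Total: 1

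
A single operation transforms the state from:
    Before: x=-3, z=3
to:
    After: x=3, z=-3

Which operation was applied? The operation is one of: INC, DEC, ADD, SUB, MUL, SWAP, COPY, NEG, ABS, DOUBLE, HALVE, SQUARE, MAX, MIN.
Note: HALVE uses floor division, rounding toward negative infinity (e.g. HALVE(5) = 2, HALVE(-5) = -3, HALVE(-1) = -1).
SWAP(z, x)

Analyzing the change:
Before: x=-3, z=3
After: x=3, z=-3
Variable z changed from 3 to -3
Variable x changed from -3 to 3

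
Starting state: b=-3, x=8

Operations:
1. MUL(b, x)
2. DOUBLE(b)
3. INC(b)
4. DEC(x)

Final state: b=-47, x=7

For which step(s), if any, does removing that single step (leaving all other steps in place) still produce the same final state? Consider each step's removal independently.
None - removing any single step changes the final result

Testing removal of each single step:
Without step 1: final = b=-5, x=7 (different)
Without step 2: final = b=-23, x=7 (different)
Without step 3: final = b=-48, x=7 (different)
Without step 4: final = b=-47, x=8 (different)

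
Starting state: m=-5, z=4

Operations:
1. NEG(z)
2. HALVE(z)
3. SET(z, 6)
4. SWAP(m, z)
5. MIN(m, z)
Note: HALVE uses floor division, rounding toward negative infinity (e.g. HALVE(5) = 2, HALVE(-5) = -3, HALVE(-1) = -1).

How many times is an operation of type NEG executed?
1

Counting NEG operations:
Step 1: NEG(z) ← NEG
Total: 1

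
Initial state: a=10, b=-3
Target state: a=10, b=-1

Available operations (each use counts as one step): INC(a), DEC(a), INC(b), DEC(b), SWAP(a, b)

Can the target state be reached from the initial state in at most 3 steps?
Yes

Path (2 steps): INC(b) → INC(b)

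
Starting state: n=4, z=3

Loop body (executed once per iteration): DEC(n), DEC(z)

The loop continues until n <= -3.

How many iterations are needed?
7

Tracing iterations:
Initial: n=4, z=3
After iteration 1: n=3, z=2
After iteration 2: n=2, z=1
After iteration 3: n=1, z=0
After iteration 4: n=0, z=-1
After iteration 5: n=-1, z=-2
After iteration 6: n=-2, z=-3
After iteration 7: n=-3, z=-4
n <= -3 now holds, so the loop exits after 7 iterations.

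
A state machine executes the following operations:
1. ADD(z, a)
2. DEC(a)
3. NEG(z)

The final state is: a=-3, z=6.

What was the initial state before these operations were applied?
a=-2, z=-4

Working backwards:
Final state: a=-3, z=6
Before step 3 (NEG(z)): a=-3, z=-6
Before step 2 (DEC(a)): a=-2, z=-6
Before step 1 (ADD(z, a)): a=-2, z=-4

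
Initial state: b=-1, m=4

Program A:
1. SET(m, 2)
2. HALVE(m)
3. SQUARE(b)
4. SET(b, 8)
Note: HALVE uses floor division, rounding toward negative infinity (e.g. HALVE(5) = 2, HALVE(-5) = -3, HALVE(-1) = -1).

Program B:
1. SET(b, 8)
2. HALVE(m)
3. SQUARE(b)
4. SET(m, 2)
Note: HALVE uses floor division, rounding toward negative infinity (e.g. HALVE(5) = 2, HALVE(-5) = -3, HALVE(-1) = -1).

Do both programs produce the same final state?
No

Program A final state: b=8, m=1
Program B final state: b=64, m=2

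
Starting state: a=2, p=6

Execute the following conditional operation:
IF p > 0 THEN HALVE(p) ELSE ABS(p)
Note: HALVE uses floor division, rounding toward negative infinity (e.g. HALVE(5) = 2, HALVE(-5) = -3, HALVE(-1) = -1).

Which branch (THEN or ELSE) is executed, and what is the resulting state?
Branch: THEN, Final state: a=2, p=3

Evaluating condition: p > 0
p = 6
Condition is True, so THEN branch executes
After HALVE(p): a=2, p=3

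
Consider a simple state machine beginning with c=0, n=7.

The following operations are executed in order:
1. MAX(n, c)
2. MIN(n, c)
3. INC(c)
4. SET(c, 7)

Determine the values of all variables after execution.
{c: 7, n: 0}

Step-by-step execution:
Initial: c=0, n=7
After step 1 (MAX(n, c)): c=0, n=7
After step 2 (MIN(n, c)): c=0, n=0
After step 3 (INC(c)): c=1, n=0
After step 4 (SET(c, 7)): c=7, n=0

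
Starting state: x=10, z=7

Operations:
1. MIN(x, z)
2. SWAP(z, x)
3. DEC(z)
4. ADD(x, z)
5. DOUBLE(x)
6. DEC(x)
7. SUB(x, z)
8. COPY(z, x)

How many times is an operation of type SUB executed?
1

Counting SUB operations:
Step 7: SUB(x, z) ← SUB
Total: 1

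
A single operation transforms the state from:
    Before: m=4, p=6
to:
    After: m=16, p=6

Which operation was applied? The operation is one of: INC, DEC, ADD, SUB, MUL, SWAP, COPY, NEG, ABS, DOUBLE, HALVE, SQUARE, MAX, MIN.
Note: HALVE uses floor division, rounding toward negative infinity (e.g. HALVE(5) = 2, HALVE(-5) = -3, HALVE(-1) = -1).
SQUARE(m)

Analyzing the change:
Before: m=4, p=6
After: m=16, p=6
Variable m changed from 4 to 16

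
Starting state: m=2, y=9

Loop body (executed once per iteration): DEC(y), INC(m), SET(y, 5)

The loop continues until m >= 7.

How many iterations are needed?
5

Tracing iterations:
Initial: m=2, y=9
After iteration 1: m=3, y=5
After iteration 2: m=4, y=5
After iteration 3: m=5, y=5
After iteration 4: m=6, y=5
After iteration 5: m=7, y=5
m >= 7 now holds, so the loop exits after 5 iterations.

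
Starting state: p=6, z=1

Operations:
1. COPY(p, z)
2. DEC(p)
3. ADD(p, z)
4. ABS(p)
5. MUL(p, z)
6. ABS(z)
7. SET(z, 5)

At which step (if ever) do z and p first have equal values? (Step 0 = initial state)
Step 1

z and p first become equal after step 1.

Comparing values at each step:
Initial: z=1, p=6
After step 1: z=1, p=1 ← equal!
After step 2: z=1, p=0
After step 3: z=1, p=1 ← equal!
After step 4: z=1, p=1 ← equal!
After step 5: z=1, p=1 ← equal!
After step 6: z=1, p=1 ← equal!
After step 7: z=5, p=1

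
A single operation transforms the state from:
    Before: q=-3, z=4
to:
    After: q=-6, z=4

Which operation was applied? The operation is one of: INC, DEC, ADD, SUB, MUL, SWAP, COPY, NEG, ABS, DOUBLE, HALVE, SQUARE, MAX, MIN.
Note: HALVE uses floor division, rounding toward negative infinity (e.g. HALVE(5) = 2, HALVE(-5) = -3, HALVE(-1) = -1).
DOUBLE(q)

Analyzing the change:
Before: q=-3, z=4
After: q=-6, z=4
Variable q changed from -3 to -6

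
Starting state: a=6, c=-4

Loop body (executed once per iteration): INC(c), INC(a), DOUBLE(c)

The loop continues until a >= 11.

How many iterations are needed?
5

Tracing iterations:
Initial: a=6, c=-4
After iteration 1: a=7, c=-6
After iteration 2: a=8, c=-10
After iteration 3: a=9, c=-18
After iteration 4: a=10, c=-34
After iteration 5: a=11, c=-66
a >= 11 now holds, so the loop exits after 5 iterations.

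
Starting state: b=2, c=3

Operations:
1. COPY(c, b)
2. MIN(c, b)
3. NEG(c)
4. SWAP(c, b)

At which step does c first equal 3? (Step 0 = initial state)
Step 0

Tracing c:
Initial: c = 3 ← first occurrence
After step 1: c = 2
After step 2: c = 2
After step 3: c = -2
After step 4: c = 2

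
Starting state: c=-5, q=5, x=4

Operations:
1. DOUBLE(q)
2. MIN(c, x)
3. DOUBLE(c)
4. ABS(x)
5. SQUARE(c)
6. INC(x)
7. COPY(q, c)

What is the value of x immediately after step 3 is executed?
x = 4

Tracing x through execution:
Initial: x = 4
After step 1 (DOUBLE(q)): x = 4
After step 2 (MIN(c, x)): x = 4
After step 3 (DOUBLE(c)): x = 4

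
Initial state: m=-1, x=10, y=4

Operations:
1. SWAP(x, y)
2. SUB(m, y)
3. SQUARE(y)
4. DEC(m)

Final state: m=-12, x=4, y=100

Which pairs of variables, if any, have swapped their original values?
None

Comparing initial and final values:
m: -1 → -12
x: 10 → 4
y: 4 → 100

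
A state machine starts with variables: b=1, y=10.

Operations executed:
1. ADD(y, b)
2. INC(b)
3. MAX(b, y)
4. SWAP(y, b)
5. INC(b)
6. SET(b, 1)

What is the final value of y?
y = 11

Tracing execution:
Step 1: ADD(y, b) → y = 11
Step 2: INC(b) → y = 11
Step 3: MAX(b, y) → y = 11
Step 4: SWAP(y, b) → y = 11
Step 5: INC(b) → y = 11
Step 6: SET(b, 1) → y = 11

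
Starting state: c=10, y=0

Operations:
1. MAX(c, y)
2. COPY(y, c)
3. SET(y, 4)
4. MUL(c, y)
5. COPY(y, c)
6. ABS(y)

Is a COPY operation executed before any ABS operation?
Yes

First COPY: step 2
First ABS: step 6
Since 2 < 6, COPY comes first.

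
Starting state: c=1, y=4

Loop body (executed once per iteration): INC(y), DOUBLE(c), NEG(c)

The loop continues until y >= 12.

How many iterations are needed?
8

Tracing iterations:
Initial: c=1, y=4
After iteration 1: c=-2, y=5
After iteration 2: c=4, y=6
After iteration 3: c=-8, y=7
After iteration 4: c=16, y=8
After iteration 5: c=-32, y=9
After iteration 6: c=64, y=10
After iteration 7: c=-128, y=11
After iteration 8: c=256, y=12
y >= 12 now holds, so the loop exits after 8 iterations.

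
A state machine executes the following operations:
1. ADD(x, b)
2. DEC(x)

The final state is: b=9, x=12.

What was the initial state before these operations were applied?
b=9, x=4

Working backwards:
Final state: b=9, x=12
Before step 2 (DEC(x)): b=9, x=13
Before step 1 (ADD(x, b)): b=9, x=4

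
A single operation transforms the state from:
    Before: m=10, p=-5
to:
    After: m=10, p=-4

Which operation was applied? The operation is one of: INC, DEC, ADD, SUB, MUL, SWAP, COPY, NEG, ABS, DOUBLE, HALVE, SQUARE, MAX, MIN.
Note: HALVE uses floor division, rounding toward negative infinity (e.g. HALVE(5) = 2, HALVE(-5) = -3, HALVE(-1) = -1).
INC(p)

Analyzing the change:
Before: m=10, p=-5
After: m=10, p=-4
Variable p changed from -5 to -4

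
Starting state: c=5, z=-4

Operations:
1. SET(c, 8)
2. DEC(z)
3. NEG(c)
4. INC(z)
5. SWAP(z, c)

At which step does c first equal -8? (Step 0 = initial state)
Step 3

Tracing c:
Initial: c = 5
After step 1: c = 8
After step 2: c = 8
After step 3: c = -8 ← first occurrence
After step 4: c = -8
After step 5: c = -4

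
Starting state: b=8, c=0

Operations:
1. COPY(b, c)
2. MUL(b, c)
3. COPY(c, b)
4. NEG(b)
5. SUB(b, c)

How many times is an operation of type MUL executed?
1

Counting MUL operations:
Step 2: MUL(b, c) ← MUL
Total: 1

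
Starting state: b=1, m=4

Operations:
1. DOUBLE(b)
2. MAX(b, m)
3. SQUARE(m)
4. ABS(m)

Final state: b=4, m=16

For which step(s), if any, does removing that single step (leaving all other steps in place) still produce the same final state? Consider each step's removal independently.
Step(s) 1, 4

Testing removal of each single step:
Without step 1: final = b=4, m=16 (same)
Without step 2: final = b=2, m=16 (different)
Without step 3: final = b=4, m=4 (different)
Without step 4: final = b=4, m=16 (same)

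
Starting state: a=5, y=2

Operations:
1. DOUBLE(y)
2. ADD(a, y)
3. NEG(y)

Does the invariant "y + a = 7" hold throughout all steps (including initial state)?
No, violated after step 1

The invariant is violated after step 1.

State at each step:
Initial: a=5, y=2
After step 1: a=5, y=4
After step 2: a=9, y=4
After step 3: a=9, y=-4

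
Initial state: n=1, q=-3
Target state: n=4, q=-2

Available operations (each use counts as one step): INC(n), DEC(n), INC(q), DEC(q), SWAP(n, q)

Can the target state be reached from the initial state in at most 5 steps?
Yes

Path (4 steps): INC(n) → INC(n) → INC(n) → INC(q)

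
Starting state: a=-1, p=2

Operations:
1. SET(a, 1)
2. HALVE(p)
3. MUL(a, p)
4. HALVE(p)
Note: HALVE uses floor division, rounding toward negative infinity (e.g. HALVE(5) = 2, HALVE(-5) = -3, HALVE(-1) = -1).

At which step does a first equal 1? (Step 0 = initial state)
Step 1

Tracing a:
Initial: a = -1
After step 1: a = 1 ← first occurrence
After step 2: a = 1
After step 3: a = 1
After step 4: a = 1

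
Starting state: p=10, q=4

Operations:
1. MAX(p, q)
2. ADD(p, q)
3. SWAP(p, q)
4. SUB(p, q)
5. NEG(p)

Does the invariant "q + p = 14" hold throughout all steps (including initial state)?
No, violated after step 2

The invariant is violated after step 2.

State at each step:
Initial: p=10, q=4
After step 1: p=10, q=4
After step 2: p=14, q=4
After step 3: p=4, q=14
After step 4: p=-10, q=14
After step 5: p=10, q=14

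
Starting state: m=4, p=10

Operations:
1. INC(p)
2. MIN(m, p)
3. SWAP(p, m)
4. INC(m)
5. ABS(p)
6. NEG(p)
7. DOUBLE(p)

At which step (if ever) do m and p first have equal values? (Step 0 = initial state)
Never

m and p never become equal during execution.

Comparing values at each step:
Initial: m=4, p=10
After step 1: m=4, p=11
After step 2: m=4, p=11
After step 3: m=11, p=4
After step 4: m=12, p=4
After step 5: m=12, p=4
After step 6: m=12, p=-4
After step 7: m=12, p=-8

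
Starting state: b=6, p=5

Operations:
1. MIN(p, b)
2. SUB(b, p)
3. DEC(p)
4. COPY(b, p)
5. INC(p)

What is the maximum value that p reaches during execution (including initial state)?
5

Values of p at each step:
Initial: p = 5 ← maximum
After step 1: p = 5
After step 2: p = 5
After step 3: p = 4
After step 4: p = 4
After step 5: p = 5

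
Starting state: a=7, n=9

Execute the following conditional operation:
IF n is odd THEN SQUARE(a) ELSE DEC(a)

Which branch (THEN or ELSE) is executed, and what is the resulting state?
Branch: THEN, Final state: a=49, n=9

Evaluating condition: n is odd
Condition is True, so THEN branch executes
After SQUARE(a): a=49, n=9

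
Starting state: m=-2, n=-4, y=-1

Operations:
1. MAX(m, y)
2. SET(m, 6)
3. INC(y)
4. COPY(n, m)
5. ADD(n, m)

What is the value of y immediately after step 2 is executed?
y = -1

Tracing y through execution:
Initial: y = -1
After step 1 (MAX(m, y)): y = -1
After step 2 (SET(m, 6)): y = -1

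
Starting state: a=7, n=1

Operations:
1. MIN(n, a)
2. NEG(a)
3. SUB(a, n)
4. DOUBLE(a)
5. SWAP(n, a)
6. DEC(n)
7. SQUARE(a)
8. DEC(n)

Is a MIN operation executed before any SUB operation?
Yes

First MIN: step 1
First SUB: step 3
Since 1 < 3, MIN comes first.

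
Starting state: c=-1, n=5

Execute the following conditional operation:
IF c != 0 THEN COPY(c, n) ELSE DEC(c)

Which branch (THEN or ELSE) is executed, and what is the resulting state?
Branch: THEN, Final state: c=5, n=5

Evaluating condition: c != 0
c = -1
Condition is True, so THEN branch executes
After COPY(c, n): c=5, n=5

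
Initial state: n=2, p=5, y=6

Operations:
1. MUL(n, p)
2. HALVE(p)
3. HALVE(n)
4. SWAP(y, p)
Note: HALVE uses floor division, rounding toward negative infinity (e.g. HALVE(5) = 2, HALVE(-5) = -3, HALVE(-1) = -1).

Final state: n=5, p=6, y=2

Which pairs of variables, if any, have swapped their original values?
None

Comparing initial and final values:
y: 6 → 2
n: 2 → 5
p: 5 → 6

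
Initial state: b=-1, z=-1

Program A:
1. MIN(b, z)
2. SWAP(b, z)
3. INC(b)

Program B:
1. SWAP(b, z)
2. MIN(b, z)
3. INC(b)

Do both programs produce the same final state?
Yes

Program A final state: b=0, z=-1
Program B final state: b=0, z=-1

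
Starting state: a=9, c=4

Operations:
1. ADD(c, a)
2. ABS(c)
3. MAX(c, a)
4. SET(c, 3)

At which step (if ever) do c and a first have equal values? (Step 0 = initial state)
Never

c and a never become equal during execution.

Comparing values at each step:
Initial: c=4, a=9
After step 1: c=13, a=9
After step 2: c=13, a=9
After step 3: c=13, a=9
After step 4: c=3, a=9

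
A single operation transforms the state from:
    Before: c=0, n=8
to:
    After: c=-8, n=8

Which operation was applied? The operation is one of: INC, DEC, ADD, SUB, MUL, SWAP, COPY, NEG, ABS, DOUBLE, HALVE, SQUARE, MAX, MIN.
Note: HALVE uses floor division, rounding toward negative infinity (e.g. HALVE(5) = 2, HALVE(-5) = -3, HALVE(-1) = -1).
SUB(c, n)

Analyzing the change:
Before: c=0, n=8
After: c=-8, n=8
Variable c changed from 0 to -8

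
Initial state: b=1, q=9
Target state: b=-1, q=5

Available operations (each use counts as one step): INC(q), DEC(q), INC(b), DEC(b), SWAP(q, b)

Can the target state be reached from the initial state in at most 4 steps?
No

The target state cannot be reached within 4 steps.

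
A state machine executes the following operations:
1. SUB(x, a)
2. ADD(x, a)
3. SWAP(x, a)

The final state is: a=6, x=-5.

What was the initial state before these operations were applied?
a=-5, x=6

Working backwards:
Final state: a=6, x=-5
Before step 3 (SWAP(x, a)): a=-5, x=6
Before step 2 (ADD(x, a)): a=-5, x=11
Before step 1 (SUB(x, a)): a=-5, x=6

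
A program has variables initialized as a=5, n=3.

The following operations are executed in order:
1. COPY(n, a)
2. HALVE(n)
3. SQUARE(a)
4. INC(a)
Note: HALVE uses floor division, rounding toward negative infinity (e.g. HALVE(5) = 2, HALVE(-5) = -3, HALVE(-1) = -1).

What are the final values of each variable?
{a: 26, n: 2}

Step-by-step execution:
Initial: a=5, n=3
After step 1 (COPY(n, a)): a=5, n=5
After step 2 (HALVE(n)): a=5, n=2
After step 3 (SQUARE(a)): a=25, n=2
After step 4 (INC(a)): a=26, n=2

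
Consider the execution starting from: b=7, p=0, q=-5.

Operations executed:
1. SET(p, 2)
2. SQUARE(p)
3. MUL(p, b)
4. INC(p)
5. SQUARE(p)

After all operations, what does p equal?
p = 841

Tracing execution:
Step 1: SET(p, 2) → p = 2
Step 2: SQUARE(p) → p = 4
Step 3: MUL(p, b) → p = 28
Step 4: INC(p) → p = 29
Step 5: SQUARE(p) → p = 841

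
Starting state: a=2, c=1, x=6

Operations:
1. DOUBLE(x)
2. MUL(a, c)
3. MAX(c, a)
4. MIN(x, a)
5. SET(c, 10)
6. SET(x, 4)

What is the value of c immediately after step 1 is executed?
c = 1

Tracing c through execution:
Initial: c = 1
After step 1 (DOUBLE(x)): c = 1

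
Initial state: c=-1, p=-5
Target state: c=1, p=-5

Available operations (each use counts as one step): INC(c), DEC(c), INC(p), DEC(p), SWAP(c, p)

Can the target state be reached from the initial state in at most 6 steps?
Yes

Path (2 steps): INC(c) → INC(c)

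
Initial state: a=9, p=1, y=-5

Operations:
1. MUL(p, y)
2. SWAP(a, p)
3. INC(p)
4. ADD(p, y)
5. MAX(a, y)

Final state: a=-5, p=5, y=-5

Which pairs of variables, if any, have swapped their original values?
None

Comparing initial and final values:
p: 1 → 5
y: -5 → -5
a: 9 → -5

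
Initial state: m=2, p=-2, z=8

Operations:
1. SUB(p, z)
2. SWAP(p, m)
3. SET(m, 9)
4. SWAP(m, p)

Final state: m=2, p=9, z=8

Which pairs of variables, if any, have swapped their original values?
None

Comparing initial and final values:
z: 8 → 8
m: 2 → 2
p: -2 → 9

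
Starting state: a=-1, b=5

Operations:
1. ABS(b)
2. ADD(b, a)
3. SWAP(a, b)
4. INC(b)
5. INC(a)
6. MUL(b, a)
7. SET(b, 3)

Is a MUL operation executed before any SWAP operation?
No

First MUL: step 6
First SWAP: step 3
Since 6 > 3, SWAP comes first.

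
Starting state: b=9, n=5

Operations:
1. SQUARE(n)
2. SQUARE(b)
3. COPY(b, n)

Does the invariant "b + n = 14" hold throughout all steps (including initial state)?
No, violated after step 1

The invariant is violated after step 1.

State at each step:
Initial: b=9, n=5
After step 1: b=9, n=25
After step 2: b=81, n=25
After step 3: b=25, n=25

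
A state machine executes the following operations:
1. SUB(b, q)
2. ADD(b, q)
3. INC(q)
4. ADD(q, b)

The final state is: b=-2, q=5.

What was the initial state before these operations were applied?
b=-2, q=6

Working backwards:
Final state: b=-2, q=5
Before step 4 (ADD(q, b)): b=-2, q=7
Before step 3 (INC(q)): b=-2, q=6
Before step 2 (ADD(b, q)): b=-8, q=6
Before step 1 (SUB(b, q)): b=-2, q=6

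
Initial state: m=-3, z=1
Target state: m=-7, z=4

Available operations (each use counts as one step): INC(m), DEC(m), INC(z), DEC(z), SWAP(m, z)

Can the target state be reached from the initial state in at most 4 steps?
No

The target state cannot be reached within 4 steps.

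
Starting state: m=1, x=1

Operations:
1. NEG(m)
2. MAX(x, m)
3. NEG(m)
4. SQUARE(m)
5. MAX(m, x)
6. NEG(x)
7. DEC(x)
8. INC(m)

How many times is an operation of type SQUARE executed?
1

Counting SQUARE operations:
Step 4: SQUARE(m) ← SQUARE
Total: 1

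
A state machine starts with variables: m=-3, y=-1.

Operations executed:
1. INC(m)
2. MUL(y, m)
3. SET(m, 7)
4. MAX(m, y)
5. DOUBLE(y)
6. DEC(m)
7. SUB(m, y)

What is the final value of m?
m = 2

Tracing execution:
Step 1: INC(m) → m = -2
Step 2: MUL(y, m) → m = -2
Step 3: SET(m, 7) → m = 7
Step 4: MAX(m, y) → m = 7
Step 5: DOUBLE(y) → m = 7
Step 6: DEC(m) → m = 6
Step 7: SUB(m, y) → m = 2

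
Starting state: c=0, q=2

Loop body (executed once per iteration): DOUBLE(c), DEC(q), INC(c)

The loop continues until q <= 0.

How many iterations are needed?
2

Tracing iterations:
Initial: c=0, q=2
After iteration 1: c=1, q=1
After iteration 2: c=3, q=0
q <= 0 now holds, so the loop exits after 2 iterations.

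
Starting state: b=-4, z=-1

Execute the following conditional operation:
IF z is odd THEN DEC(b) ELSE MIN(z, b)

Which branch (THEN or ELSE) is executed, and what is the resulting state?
Branch: THEN, Final state: b=-5, z=-1

Evaluating condition: z is odd
Condition is True, so THEN branch executes
After DEC(b): b=-5, z=-1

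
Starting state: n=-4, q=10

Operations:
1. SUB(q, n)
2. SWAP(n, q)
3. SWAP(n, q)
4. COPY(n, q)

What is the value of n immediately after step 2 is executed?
n = 14

Tracing n through execution:
Initial: n = -4
After step 1 (SUB(q, n)): n = -4
After step 2 (SWAP(n, q)): n = 14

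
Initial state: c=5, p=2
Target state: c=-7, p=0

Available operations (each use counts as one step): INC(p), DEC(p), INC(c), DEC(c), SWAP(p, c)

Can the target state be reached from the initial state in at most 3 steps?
No

The target state cannot be reached within 3 steps.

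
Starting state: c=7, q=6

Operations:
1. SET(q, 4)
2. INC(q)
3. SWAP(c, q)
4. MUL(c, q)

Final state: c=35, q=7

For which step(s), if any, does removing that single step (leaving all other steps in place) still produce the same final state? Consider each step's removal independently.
None - removing any single step changes the final result

Testing removal of each single step:
Without step 1: final = c=49, q=7 (different)
Without step 2: final = c=28, q=7 (different)
Without step 3: final = c=35, q=5 (different)
Without step 4: final = c=5, q=7 (different)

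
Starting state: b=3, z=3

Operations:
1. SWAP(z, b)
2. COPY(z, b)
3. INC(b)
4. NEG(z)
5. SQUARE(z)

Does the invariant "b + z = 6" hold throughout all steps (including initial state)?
No, violated after step 3

The invariant is violated after step 3.

State at each step:
Initial: b=3, z=3
After step 1: b=3, z=3
After step 2: b=3, z=3
After step 3: b=4, z=3
After step 4: b=4, z=-3
After step 5: b=4, z=9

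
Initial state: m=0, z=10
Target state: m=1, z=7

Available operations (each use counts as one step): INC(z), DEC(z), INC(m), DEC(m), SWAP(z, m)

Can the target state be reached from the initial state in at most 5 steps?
Yes

Path (4 steps): DEC(z) → DEC(z) → DEC(z) → INC(m)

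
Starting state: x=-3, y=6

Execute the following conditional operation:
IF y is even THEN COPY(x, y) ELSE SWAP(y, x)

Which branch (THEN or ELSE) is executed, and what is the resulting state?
Branch: THEN, Final state: x=6, y=6

Evaluating condition: y is even
Condition is True, so THEN branch executes
After COPY(x, y): x=6, y=6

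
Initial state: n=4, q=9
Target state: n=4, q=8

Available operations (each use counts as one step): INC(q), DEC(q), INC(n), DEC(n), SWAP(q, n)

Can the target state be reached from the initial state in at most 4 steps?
Yes

Path (1 step): DEC(q)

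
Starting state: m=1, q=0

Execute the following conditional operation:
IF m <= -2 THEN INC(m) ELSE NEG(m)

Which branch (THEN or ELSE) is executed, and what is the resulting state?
Branch: ELSE, Final state: m=-1, q=0

Evaluating condition: m <= -2
m = 1
Condition is False, so ELSE branch executes
After NEG(m): m=-1, q=0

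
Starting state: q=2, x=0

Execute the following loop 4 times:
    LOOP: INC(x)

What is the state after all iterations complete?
q=2, x=4

Iteration trace:
Start: q=2, x=0
After iteration 1: q=2, x=1
After iteration 2: q=2, x=2
After iteration 3: q=2, x=3
After iteration 4: q=2, x=4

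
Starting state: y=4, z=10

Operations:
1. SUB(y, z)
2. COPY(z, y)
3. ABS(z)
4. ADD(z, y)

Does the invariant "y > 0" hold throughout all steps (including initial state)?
No, violated after step 1

The invariant is violated after step 1.

State at each step:
Initial: y=4, z=10
After step 1: y=-6, z=10
After step 2: y=-6, z=-6
After step 3: y=-6, z=6
After step 4: y=-6, z=0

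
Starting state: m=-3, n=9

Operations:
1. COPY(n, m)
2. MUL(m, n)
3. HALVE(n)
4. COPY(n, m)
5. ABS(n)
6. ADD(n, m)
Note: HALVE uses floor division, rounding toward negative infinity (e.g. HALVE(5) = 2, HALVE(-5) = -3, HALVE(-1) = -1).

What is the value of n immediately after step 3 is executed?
n = -2

Tracing n through execution:
Initial: n = 9
After step 1 (COPY(n, m)): n = -3
After step 2 (MUL(m, n)): n = -3
After step 3 (HALVE(n)): n = -2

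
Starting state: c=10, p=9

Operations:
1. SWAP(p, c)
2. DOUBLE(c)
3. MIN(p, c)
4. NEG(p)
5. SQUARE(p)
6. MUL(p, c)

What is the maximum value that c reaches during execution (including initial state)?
18

Values of c at each step:
Initial: c = 10
After step 1: c = 9
After step 2: c = 18 ← maximum
After step 3: c = 18
After step 4: c = 18
After step 5: c = 18
After step 6: c = 18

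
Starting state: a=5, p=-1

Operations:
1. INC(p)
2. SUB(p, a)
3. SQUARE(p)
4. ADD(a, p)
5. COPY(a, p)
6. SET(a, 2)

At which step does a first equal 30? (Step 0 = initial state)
Step 4

Tracing a:
Initial: a = 5
After step 1: a = 5
After step 2: a = 5
After step 3: a = 5
After step 4: a = 30 ← first occurrence
After step 5: a = 25
After step 6: a = 2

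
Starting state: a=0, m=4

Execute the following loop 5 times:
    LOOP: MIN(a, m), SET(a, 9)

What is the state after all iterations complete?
a=9, m=4

Iteration trace:
Start: a=0, m=4
After iteration 1: a=9, m=4
After iteration 2: a=9, m=4
After iteration 3: a=9, m=4
After iteration 4: a=9, m=4
After iteration 5: a=9, m=4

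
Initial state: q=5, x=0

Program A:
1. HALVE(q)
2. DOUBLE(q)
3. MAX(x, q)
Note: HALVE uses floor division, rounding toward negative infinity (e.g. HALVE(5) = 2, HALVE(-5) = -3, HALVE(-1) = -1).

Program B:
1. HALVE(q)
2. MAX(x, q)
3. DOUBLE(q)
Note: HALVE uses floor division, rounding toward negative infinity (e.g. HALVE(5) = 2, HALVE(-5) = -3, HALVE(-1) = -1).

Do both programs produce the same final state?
No

Program A final state: q=4, x=4
Program B final state: q=4, x=2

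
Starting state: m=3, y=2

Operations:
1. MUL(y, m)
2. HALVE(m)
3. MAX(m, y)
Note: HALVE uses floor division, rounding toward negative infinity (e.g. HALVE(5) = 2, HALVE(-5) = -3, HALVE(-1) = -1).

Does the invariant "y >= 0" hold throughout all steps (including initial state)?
Yes

The invariant holds at every step.

State at each step:
Initial: m=3, y=2
After step 1: m=3, y=6
After step 2: m=1, y=6
After step 3: m=6, y=6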